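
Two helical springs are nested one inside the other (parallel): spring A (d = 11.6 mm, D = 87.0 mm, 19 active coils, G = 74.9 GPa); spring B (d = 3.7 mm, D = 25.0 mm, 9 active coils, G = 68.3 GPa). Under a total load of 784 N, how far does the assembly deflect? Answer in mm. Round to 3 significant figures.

k_A = Gd⁴/(8D³N_a) = (74.9×10³)(11.6⁴)/(8·87.0³·19) = 13.549 N/mm
k_B = Gd⁴/(8D³N_a) = (68.3×10³)(3.7⁴)/(8·25.0³·9) = 11.378 N/mm
Parallel: k_eq = 13.549 + 11.378 = 24.927 N/mm
δ = F/k_eq = 784/24.927 = 31.451 mm

31.5 mm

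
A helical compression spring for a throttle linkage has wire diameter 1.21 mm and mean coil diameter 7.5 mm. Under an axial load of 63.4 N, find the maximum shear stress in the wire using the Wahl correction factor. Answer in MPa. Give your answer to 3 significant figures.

Spring index C = D/d = 7.5/1.21 = 6.1983
K_W = (4C−1)/(4C−4) + 0.615/C = 23.793/20.793 + 0.0992 = 1.2435
τ₀ = 8FD/(πd³) = 8·63.4·7.5/(π·1.21³) = 3804/5.5655 = 683.49 MPa
τ_max = K·τ₀ = 1.2435 × 683.49 = 849.92 MPa

850 MPa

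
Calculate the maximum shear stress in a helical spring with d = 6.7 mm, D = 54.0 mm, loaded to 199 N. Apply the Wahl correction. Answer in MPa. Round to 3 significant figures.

Spring index C = D/d = 54.0/6.7 = 8.0597
K_W = (4C−1)/(4C−4) + 0.615/C = 31.239/28.239 + 0.0763 = 1.1825
τ₀ = 8FD/(πd³) = 8·199·54.0/(π·6.7³) = 85968/944.87 = 90.983 MPa
τ_max = K·τ₀ = 1.1825 × 90.983 = 107.59 MPa

108 MPa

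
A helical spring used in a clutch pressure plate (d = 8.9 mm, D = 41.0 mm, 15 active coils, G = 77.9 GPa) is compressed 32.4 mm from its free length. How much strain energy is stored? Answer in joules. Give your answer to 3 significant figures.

k = Gd⁴/(8D³N_a) = (77.9×10³)(8.9⁴)/(8·41.0³·15) = 59.097 N/mm
U = ½kδ² = 0.5 × 59.097 × 32.4² = 31019 N·mm = 31.019 J

31.0 J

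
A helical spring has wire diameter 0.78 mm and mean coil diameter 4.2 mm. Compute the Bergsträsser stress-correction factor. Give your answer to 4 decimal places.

C = D/d = 4.2/0.78 = 5.3846
K_B = (4C+2)/(4C−3) = 23.538/18.538 = 1.2697

1.2697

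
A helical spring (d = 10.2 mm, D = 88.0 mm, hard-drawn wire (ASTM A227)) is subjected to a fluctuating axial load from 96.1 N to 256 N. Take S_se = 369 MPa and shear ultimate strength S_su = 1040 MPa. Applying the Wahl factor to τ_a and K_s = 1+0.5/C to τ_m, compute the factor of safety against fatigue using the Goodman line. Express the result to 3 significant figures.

C = D/d = 88.0/10.2 = 8.6275; K_W = (4C−1)/(4C−4)+0.615/C = 1.1696; K_s = 1+0.5/C = 1.0580
F_a = (F_max−F_min)/2 = 79.95 N; F_m = (F_max+F_min)/2 = 176.05 N
τ_a = K_W·8F_aD/(πd³) = 1.1696 × 16.883 = 19.746 MPa
τ_m = K_s·8F_mD/(πd³) = 1.0580 × 37.176 = 39.33 MPa
Goodman: 1/n_f = τ_a/S_se + τ_m/S_su = 19.746/369 + 39.33/1040 = 0.05351 + 0.03782 = 0.09133
n_f = 1/0.09133 = 10.95

10.9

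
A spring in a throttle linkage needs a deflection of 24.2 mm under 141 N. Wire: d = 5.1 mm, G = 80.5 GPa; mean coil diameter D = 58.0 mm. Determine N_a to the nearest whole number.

Required rate k = F/δ = 141/24.2 = 5.8264 N/mm
N_a = Gd⁴/(8D³k) = (80.5×10³ × 5.1⁴)/(8 × 58.0³ × 5.8264)
    = 5.44599e+07 / 9.09448e+06 = 5.988 → 6 coils

6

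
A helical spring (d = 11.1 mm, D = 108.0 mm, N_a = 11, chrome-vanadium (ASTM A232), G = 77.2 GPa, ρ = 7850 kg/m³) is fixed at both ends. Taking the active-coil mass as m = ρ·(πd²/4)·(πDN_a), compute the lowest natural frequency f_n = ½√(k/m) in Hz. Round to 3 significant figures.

30.5 Hz

k = Gd⁴/(8D³N_a) = (77.2×10³)(11.1⁴)/(8·108.0³·11) = 10.572 N/mm = 10572 N/m
Wire length L = πDN_a = π·108.0·11 = 3732.2 mm
m = ρ·(πd²/4)·L = 7850 × 96.769×10⁻⁶ m² × 3.7322 m = 2.8351 kg
f_n = ½√(k/m) = 0.5·√(10572/2.8351) = 0.5·√(3728.9) = 30.532 Hz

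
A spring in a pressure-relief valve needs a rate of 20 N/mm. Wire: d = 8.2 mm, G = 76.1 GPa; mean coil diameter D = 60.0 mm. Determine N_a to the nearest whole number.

N_a = Gd⁴/(8D³k) = (76.1×10³ × 8.2⁴)/(8 × 60.0³ × 20)
    = 3.44065e+08 / 3.456e+07 = 9.956 → 10 coils

10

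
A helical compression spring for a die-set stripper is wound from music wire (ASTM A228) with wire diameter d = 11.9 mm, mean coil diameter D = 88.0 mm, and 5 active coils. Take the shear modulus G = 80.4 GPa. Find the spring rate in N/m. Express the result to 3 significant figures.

k = Gd⁴/(8D³N_a) = (80.4×10³ × 11.9⁴) / (8 × 88.0³ × 5)
  = 1.61229e+09 / 2.72589e+07 = 59.147 N/mm = 59147 N/m

59100 N/m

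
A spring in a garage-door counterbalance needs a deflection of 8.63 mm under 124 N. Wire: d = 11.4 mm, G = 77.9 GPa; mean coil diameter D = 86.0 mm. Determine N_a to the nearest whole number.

18

Required rate k = F/δ = 124/8.63 = 14.368 N/mm
N_a = Gd⁴/(8D³k) = (77.9×10³ × 11.4⁴)/(8 × 86.0³ × 14.368)
    = 1.3157e+09 / 7.31133e+07 = 18 → 18 coils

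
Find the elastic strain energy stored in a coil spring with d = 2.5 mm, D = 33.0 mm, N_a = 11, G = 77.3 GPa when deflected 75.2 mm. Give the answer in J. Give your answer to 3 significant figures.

2.70 J

k = Gd⁴/(8D³N_a) = (77.3×10³)(2.5⁴)/(8·33.0³·11) = 0.95481 N/mm
U = ½kδ² = 0.5 × 0.95481 × 75.2² = 2699.7 N·mm = 2.6997 J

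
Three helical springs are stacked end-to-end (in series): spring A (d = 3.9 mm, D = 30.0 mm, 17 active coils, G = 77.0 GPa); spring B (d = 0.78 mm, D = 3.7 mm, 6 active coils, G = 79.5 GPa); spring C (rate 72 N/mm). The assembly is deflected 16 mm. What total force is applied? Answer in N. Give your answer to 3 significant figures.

52.9 N

k_A = Gd⁴/(8D³N_a) = (77.0×10³)(3.9⁴)/(8·30.0³·17) = 4.8512 N/mm
k_B = Gd⁴/(8D³N_a) = (79.5×10³)(0.78⁴)/(8·3.7³·6) = 12.103 N/mm
Series: 1/k_eq = 1/4.8512 + 1/12.103 + 1/72 = 0.30265; k_eq = 3.3042 N/mm
F = k_eq·δ = 3.3042·16 = 52.867 N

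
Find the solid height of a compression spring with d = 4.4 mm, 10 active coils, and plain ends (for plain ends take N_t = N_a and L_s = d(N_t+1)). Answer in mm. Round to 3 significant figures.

48.4 mm

plain ends: N_t = N_a = 10
L_s = d·(N_t+1) = 4.4 × 11 = 48.4 mm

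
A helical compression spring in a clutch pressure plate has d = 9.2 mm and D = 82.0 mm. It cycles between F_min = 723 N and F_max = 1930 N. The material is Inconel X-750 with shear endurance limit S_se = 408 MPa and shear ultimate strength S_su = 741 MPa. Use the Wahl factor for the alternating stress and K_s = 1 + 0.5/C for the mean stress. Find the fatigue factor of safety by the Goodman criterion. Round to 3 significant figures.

C = D/d = 82.0/9.2 = 8.9130; K_W = (4C−1)/(4C−4)+0.615/C = 1.1638; K_s = 1+0.5/C = 1.0561
F_a = (F_max−F_min)/2 = 603.5 N; F_m = (F_max+F_min)/2 = 1326.5 N
τ_a = K_W·8F_aD/(πd³) = 1.1638 × 161.83 = 188.34 MPa
τ_m = K_s·8F_mD/(πd³) = 1.0561 × 355.71 = 375.67 MPa
Goodman: 1/n_f = τ_a/S_se + τ_m/S_su = 188.34/408 + 375.67/741 = 0.46161 + 0.50697 = 0.96859
n_f = 1/0.96859 = 1.032

1.03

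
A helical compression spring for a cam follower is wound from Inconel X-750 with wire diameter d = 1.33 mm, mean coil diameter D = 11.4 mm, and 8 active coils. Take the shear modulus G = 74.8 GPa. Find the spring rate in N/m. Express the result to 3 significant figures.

k = Gd⁴/(8D³N_a) = (74.8×10³ × 1.33⁴) / (8 × 11.4³ × 8)
  = 234050 / 94818.8 = 2.4684 N/mm = 2468.4 N/m

2470 N/m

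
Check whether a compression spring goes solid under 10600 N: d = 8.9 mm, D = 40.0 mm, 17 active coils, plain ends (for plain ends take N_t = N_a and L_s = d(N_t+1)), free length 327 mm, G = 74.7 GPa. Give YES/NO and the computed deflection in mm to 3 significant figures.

YES, δ = 197 mm

k = Gd⁴/(8D³N_a) = (74.7×10³)(8.9⁴)/(8·40.0³·17) = 53.847 N/mm
N_t = 17; L_s = 8.9·18 = 160.2 mm; δ_solid = L₀ − L_s = 327 − 160.2 = 166.8 mm
δ = F/k = 10600/53.847 = 196.85 mm
δ ≥ δ_solid → spring goes solid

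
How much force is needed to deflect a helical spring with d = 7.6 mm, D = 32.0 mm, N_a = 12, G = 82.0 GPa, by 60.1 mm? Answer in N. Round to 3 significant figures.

k = Gd⁴/(8D³N_a) = (82.0×10³)(7.6⁴)/(8·32.0³·12) = 86.966 N/mm
F = k·δ = 86.966 × 60.1 = 5226.6 N

5230 N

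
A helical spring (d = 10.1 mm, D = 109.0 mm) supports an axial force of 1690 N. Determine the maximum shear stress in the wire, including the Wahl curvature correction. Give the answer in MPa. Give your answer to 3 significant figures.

Spring index C = D/d = 109.0/10.1 = 10.7921
K_W = (4C−1)/(4C−4) + 0.615/C = 42.168/39.168 + 0.0570 = 1.1336
τ₀ = 8FD/(πd³) = 8·1690·109.0/(π·10.1³) = 1.47368e+06/3236.8 = 455.29 MPa
τ_max = K·τ₀ = 1.1336 × 455.29 = 516.11 MPa

516 MPa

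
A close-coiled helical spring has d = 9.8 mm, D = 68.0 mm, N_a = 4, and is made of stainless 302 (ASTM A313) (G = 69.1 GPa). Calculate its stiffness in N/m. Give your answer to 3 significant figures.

63300 N/m

k = Gd⁴/(8D³N_a) = (69.1×10³ × 9.8⁴) / (8 × 68.0³ × 4)
  = 6.37356e+08 / 1.00618e+07 = 63.344 N/mm = 63344 N/m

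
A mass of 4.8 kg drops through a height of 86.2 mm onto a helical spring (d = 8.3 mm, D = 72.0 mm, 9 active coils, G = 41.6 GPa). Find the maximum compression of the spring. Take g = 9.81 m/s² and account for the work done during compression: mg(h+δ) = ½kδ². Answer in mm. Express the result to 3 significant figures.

k = Gd⁴/(8D³N_a) = (41.6×10³)(8.3⁴)/(8·72.0³·9) = 7.3464 N/mm
W = mg = 4.8 × 9.81 = 47.088 N
½kδ² − Wδ − Wh = 0 → δ = (W + √(W² + 2kWh))/k
δ = (47.088 + √(2217.3 + 59638))/7.3464 = (47.088 + 248.71)/7.3464 = 40.264 mm

40.3 mm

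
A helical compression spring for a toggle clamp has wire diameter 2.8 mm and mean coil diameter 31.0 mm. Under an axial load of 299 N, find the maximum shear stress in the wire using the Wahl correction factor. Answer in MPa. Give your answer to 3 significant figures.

Spring index C = D/d = 31.0/2.8 = 11.0714
K_W = (4C−1)/(4C−4) + 0.615/C = 43.286/40.286 + 0.0555 = 1.1300
τ₀ = 8FD/(πd³) = 8·299·31.0/(π·2.8³) = 74152/68.964 = 1075.2 MPa
τ_max = K·τ₀ = 1.1300 × 1075.2 = 1215 MPa

1220 MPa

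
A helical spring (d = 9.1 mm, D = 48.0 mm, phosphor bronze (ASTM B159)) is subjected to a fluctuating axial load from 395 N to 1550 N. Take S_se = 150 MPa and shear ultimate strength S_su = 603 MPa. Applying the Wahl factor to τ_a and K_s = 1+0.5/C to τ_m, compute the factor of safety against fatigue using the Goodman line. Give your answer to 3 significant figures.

0.915

C = D/d = 48.0/9.1 = 5.2747; K_W = (4C−1)/(4C−4)+0.615/C = 1.2920; K_s = 1+0.5/C = 1.0948
F_a = (F_max−F_min)/2 = 577.5 N; F_m = (F_max+F_min)/2 = 972.5 N
τ_a = K_W·8F_aD/(πd³) = 1.2920 × 93.672 = 121.03 MPa
τ_m = K_s·8F_mD/(πd³) = 1.0948 × 157.74 = 172.69 MPa
Goodman: 1/n_f = τ_a/S_se + τ_m/S_su = 121.03/150 + 172.69/603 = 0.80685 + 0.28639 = 1.0932
n_f = 1/1.0932 = 0.9147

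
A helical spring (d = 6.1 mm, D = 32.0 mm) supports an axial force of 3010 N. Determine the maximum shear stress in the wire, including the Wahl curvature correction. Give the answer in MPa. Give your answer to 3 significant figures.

Spring index C = D/d = 32.0/6.1 = 5.2459
K_W = (4C−1)/(4C−4) + 0.615/C = 19.984/16.984 + 0.1172 = 1.2939
τ₀ = 8FD/(πd³) = 8·3010·32.0/(π·6.1³) = 770560/713.08 = 1080.6 MPa
τ_max = K·τ₀ = 1.2939 × 1080.6 = 1398.2 MPa

1400 MPa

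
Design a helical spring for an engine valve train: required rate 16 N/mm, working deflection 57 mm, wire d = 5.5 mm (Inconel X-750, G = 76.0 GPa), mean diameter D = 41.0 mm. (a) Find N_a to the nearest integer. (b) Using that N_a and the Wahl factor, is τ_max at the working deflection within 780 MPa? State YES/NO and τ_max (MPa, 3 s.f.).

(a) 8 coils; (b) YES, τ_max = 676 MPa

N_a = Gd⁴/(8D³k) = (76.0×10³)(5.5⁴)/(8·41.0³·16) = 7.883 → N_a = 8
Actual rate k = Gd⁴/(8D³·8) = 15.766 N/mm
Working load F = kδ = 15.766·57 = 898.69 N
C = 41.0/5.5 = 7.4545; K_W = (4C−1)/(4C−4)+0.615/C = 1.1987
τ_max = K_W·8FD/(πd³) = 1.1987·563.95 = 676.01 MPa
τ_max ≤ 780 MPa → acceptable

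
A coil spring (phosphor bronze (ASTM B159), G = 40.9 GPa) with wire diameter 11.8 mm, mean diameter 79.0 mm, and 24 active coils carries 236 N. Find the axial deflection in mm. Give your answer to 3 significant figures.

28.2 mm

k = Gd⁴/(8D³N_a) = (40.9×10³)(11.8⁴)/(8·79.0³·24) = 8.3766 N/mm
δ = F/k = 236 / 8.3766 = 28.174 mm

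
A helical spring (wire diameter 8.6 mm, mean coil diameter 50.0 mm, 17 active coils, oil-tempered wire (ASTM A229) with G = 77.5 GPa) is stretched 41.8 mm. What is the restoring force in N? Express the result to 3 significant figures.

1040 N

k = Gd⁴/(8D³N_a) = (77.5×10³)(8.6⁴)/(8·50.0³·17) = 24.937 N/mm
F = k·δ = 24.937 × 41.8 = 1042.4 N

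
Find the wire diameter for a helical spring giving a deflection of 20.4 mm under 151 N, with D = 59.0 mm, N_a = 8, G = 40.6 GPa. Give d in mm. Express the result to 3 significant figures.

Required rate k = F/δ = 151/20.4 = 7.402 N/mm
d = (8D³N_a·k / G)^(1/4) = (8·59.0³·8·7.402 / (40.6×10³))^0.25
  = (2396.4)^0.25 = 6.9966 mm

7.00 mm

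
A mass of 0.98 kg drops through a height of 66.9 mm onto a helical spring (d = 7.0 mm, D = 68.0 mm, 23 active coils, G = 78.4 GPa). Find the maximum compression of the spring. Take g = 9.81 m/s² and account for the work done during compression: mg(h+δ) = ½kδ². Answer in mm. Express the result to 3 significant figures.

k = Gd⁴/(8D³N_a) = (78.4×10³)(7.0⁴)/(8·68.0³·23) = 3.2536 N/mm
W = mg = 0.98 × 9.81 = 9.6138 N
½kδ² − Wδ − Wh = 0 → δ = (W + √(W² + 2kWh))/k
δ = (9.6138 + √(92.425 + 4185.19))/3.2536 = (9.6138 + 65.403)/3.2536 = 23.057 mm

23.1 mm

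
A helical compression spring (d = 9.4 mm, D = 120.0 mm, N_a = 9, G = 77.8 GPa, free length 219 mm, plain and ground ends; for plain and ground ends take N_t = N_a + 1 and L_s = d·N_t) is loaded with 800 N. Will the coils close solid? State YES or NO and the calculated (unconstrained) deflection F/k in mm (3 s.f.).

YES, δ = 164 mm

k = Gd⁴/(8D³N_a) = (77.8×10³)(9.4⁴)/(8·120.0³·9) = 4.8822 N/mm
N_t = 10; L_s = 9.4·10 = 94 mm; δ_solid = L₀ − L_s = 219 − 94 = 125 mm
δ = F/k = 800/4.8822 = 163.86 mm
δ ≥ δ_solid → spring goes solid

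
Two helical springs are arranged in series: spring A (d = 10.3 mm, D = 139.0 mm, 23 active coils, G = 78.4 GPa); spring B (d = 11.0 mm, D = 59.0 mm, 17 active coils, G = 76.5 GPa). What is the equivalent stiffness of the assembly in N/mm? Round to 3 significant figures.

1.71 N/mm

k_A = Gd⁴/(8D³N_a) = (78.4×10³)(10.3⁴)/(8·139.0³·23) = 1.7857 N/mm
k_B = Gd⁴/(8D³N_a) = (76.5×10³)(11.0⁴)/(8·59.0³·17) = 40.099 N/mm
Series: 1/k_eq = 1/1.7857 + 1/40.099 = 0.58495; k_eq = 1.7095 N/mm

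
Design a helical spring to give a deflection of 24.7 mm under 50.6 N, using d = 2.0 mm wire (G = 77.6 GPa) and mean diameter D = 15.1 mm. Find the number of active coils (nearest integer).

Required rate k = F/δ = 50.6/24.7 = 2.0486 N/mm
N_a = Gd⁴/(8D³k) = (77.6×10³ × 2.0⁴)/(8 × 15.1³ × 2.0486)
    = 1.2416e+06 / 56425.4 = 22 → 22 coils

22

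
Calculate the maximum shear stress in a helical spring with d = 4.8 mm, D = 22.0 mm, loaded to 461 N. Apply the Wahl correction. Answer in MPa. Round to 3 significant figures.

Spring index C = D/d = 22.0/4.8 = 4.5833
K_W = (4C−1)/(4C−4) + 0.615/C = 17.333/14.333 + 0.1342 = 1.3435
τ₀ = 8FD/(πd³) = 8·461·22.0/(π·4.8³) = 81136/347.44 = 233.53 MPa
τ_max = K·τ₀ = 1.3435 × 233.53 = 313.74 MPa

314 MPa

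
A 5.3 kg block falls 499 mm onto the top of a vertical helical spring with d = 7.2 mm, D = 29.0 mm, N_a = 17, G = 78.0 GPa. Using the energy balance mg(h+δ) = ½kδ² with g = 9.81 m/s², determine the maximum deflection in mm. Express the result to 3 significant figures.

29.5 mm

k = Gd⁴/(8D³N_a) = (78.0×10³)(7.2⁴)/(8·29.0³·17) = 63.196 N/mm
W = mg = 5.3 × 9.81 = 51.993 N
½kδ² − Wδ − Wh = 0 → δ = (W + √(W² + 2kWh))/k
δ = (51.993 + √(2703.3 + 3.27919e+06))/63.196 = (51.993 + 1811.6)/63.196 = 29.489 mm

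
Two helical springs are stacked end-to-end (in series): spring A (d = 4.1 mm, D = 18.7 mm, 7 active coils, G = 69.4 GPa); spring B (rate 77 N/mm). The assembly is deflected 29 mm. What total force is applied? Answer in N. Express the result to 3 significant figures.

k_A = Gd⁴/(8D³N_a) = (69.4×10³)(4.1⁴)/(8·18.7³·7) = 53.553 N/mm
Series: 1/k_eq = 1/53.553 + 1/77 = 0.03166; k_eq = 31.585 N/mm
F = k_eq·δ = 31.585·29 = 915.98 N

916 N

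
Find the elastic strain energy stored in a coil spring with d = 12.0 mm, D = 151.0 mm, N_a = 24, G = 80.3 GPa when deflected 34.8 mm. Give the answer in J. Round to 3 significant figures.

1.53 J

k = Gd⁴/(8D³N_a) = (80.3×10³)(12.0⁴)/(8·151.0³·24) = 2.5189 N/mm
U = ½kδ² = 0.5 × 2.5189 × 34.8² = 1525.2 N·mm = 1.5252 J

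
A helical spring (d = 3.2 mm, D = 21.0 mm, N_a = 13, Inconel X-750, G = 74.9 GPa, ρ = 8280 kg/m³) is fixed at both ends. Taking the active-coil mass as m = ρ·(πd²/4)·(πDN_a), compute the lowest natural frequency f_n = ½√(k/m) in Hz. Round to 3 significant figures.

k = Gd⁴/(8D³N_a) = (74.9×10³)(3.2⁴)/(8·21.0³·13) = 8.1544 N/mm = 8154.4 N/m
Wire length L = πDN_a = π·21.0·13 = 857.65 mm
m = ρ·(πd²/4)·L = 8280 × 8.0425×10⁻⁶ m² × 0.85765 m = 0.057113 kg
f_n = ½√(k/m) = 0.5·√(8154.4/0.057113) = 0.5·√(1.4278e+05) = 188.93 Hz

189 Hz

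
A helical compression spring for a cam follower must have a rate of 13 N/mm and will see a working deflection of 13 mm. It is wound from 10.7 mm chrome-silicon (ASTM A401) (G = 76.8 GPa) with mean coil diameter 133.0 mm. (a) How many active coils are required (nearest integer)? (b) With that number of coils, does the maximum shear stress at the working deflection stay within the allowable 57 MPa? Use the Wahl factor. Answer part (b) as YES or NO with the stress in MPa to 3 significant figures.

(a) 4 coils; (b) YES, τ_max = 53.6 MPa

N_a = Gd⁴/(8D³k) = (76.8×10³)(10.7⁴)/(8·133.0³·13) = 4.114 → N_a = 4
Actual rate k = Gd⁴/(8D³·4) = 13.372 N/mm
Working load F = kδ = 13.372·13 = 173.83 N
C = 133.0/10.7 = 12.4299; K_W = (4C−1)/(4C−4)+0.615/C = 1.1151
τ_max = K_W·8FD/(πd³) = 1.1151·48.059 = 53.59 MPa
τ_max ≤ 57 MPa → acceptable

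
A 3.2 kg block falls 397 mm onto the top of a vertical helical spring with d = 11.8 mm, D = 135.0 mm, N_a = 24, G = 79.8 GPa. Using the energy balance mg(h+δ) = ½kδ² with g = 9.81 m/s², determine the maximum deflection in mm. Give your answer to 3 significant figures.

k = Gd⁴/(8D³N_a) = (79.8×10³)(11.8⁴)/(8·135.0³·24) = 3.2751 N/mm
W = mg = 3.2 × 9.81 = 31.392 N
½kδ² − Wδ − Wh = 0 → δ = (W + √(W² + 2kWh))/k
δ = (31.392 + √(985.46 + 81633.4))/3.2751 = (31.392 + 287.43)/3.2751 = 97.348 mm

97.3 mm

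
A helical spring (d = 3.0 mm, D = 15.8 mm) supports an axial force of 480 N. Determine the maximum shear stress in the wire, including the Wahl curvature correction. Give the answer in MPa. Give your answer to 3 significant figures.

Spring index C = D/d = 15.8/3.0 = 5.2667
K_W = (4C−1)/(4C−4) + 0.615/C = 20.067/17.067 + 0.1168 = 1.2926
τ₀ = 8FD/(πd³) = 8·480·15.8/(π·3.0³) = 60672/84.823 = 715.28 MPa
τ_max = K·τ₀ = 1.2926 × 715.28 = 924.53 MPa

925 MPa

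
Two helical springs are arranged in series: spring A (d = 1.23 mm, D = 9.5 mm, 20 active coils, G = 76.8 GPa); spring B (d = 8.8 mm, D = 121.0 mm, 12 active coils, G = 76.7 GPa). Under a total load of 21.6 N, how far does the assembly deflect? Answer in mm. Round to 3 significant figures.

k_A = Gd⁴/(8D³N_a) = (76.8×10³)(1.23⁴)/(8·9.5³·20) = 1.2814 N/mm
k_B = Gd⁴/(8D³N_a) = (76.7×10³)(8.8⁴)/(8·121.0³·12) = 2.7046 N/mm
Series: 1/k_eq = 1/1.2814 + 1/2.7046 = 1.1501; k_eq = 0.86947 N/mm
δ = F/k_eq = 21.6/0.86947 = 24.843 mm

24.8 mm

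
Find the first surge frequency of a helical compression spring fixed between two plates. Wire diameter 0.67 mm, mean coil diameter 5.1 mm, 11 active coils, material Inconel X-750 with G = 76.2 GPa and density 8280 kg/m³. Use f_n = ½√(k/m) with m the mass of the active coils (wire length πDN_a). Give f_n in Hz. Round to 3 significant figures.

799 Hz

k = Gd⁴/(8D³N_a) = (76.2×10³)(0.67⁴)/(8·5.1³·11) = 1.3154 N/mm = 1315.4 N/m
Wire length L = πDN_a = π·5.1·11 = 176.24 mm
m = ρ·(πd²/4)·L = 8280 × 0.35257×10⁻⁶ m² × 0.17624 m = 0.0005145 kg
f_n = ½√(k/m) = 0.5·√(1315.4/0.0005145) = 0.5·√(2.5567e+06) = 799.48 Hz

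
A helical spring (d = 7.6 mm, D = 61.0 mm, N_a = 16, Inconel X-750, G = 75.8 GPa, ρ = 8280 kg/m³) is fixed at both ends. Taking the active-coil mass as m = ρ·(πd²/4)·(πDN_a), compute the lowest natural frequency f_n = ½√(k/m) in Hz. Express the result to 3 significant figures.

k = Gd⁴/(8D³N_a) = (75.8×10³)(7.6⁴)/(8·61.0³·16) = 8.7041 N/mm = 8704.1 N/m
Wire length L = πDN_a = π·61.0·16 = 3066.2 mm
m = ρ·(πd²/4)·L = 8280 × 45.365×10⁻⁶ m² × 3.0662 m = 1.1517 kg
f_n = ½√(k/m) = 0.5·√(8704.1/1.1517) = 0.5·√(7557.5) = 43.467 Hz

43.5 Hz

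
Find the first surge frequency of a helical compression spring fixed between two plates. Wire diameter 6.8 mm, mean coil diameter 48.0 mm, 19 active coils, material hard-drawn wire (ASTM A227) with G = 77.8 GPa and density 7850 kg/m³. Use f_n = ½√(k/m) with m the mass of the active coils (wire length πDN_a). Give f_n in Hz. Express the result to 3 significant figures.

55.0 Hz

k = Gd⁴/(8D³N_a) = (77.8×10³)(6.8⁴)/(8·48.0³·19) = 9.8957 N/mm = 9895.7 N/m
Wire length L = πDN_a = π·48.0·19 = 2865.1 mm
m = ρ·(πd²/4)·L = 7850 × 36.317×10⁻⁶ m² × 2.8651 m = 0.81681 kg
f_n = ½√(k/m) = 0.5·√(9895.7/0.81681) = 0.5·√(12115) = 55.034 Hz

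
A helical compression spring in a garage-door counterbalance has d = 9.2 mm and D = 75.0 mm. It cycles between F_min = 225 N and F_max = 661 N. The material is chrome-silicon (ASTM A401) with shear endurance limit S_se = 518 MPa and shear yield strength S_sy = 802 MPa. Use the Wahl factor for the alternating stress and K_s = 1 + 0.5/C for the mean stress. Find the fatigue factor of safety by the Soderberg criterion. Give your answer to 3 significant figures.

C = D/d = 75.0/9.2 = 8.1522; K_W = (4C−1)/(4C−4)+0.615/C = 1.1803; K_s = 1+0.5/C = 1.0613
F_a = (F_max−F_min)/2 = 218 N; F_m = (F_max+F_min)/2 = 443 N
τ_a = K_W·8F_aD/(πd³) = 1.1803 × 53.468 = 63.109 MPa
τ_m = K_s·8F_mD/(πd³) = 1.0613 × 108.65 = 115.32 MPa
Soderberg: 1/n_f = τ_a/S_se + τ_m/S_sy = 63.109/518 + 115.32/802 = 0.12183 + 0.14379 = 0.26562
n_f = 1/0.26562 = 3.765

3.76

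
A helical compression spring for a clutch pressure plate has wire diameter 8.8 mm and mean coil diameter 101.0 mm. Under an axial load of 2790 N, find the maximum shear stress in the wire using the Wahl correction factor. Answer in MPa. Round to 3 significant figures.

Spring index C = D/d = 101.0/8.8 = 11.4773
K_W = (4C−1)/(4C−4) + 0.615/C = 44.909/41.909 + 0.0536 = 1.1252
τ₀ = 8FD/(πd³) = 8·2790·101.0/(π·8.8³) = 2.25432e+06/2140.9 = 1053 MPa
τ_max = K·τ₀ = 1.1252 × 1053 = 1184.8 MPa

1180 MPa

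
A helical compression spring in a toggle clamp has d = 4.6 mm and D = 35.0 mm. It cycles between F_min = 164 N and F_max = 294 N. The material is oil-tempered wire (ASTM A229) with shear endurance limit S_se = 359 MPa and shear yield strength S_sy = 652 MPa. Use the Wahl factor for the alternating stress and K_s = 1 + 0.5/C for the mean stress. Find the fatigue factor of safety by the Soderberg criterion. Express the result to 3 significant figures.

1.85

C = D/d = 35.0/4.6 = 7.6087; K_W = (4C−1)/(4C−4)+0.615/C = 1.1943; K_s = 1+0.5/C = 1.0657
F_a = (F_max−F_min)/2 = 65 N; F_m = (F_max+F_min)/2 = 229 N
τ_a = K_W·8F_aD/(πd³) = 1.1943 × 59.518 = 71.083 MPa
τ_m = K_s·8F_mD/(πd³) = 1.0657 × 209.69 = 223.47 MPa
Soderberg: 1/n_f = τ_a/S_se + τ_m/S_sy = 71.083/359 + 223.47/652 = 0.19800 + 0.34274 = 0.54074
n_f = 1/0.54074 = 1.849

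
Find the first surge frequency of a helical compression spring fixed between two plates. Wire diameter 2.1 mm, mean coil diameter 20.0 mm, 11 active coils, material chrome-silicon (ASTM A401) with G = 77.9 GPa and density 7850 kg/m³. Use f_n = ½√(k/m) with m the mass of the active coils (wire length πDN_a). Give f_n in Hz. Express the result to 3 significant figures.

k = Gd⁴/(8D³N_a) = (77.9×10³)(2.1⁴)/(8·20.0³·11) = 2.152 N/mm = 2152 N/m
Wire length L = πDN_a = π·20.0·11 = 691.15 mm
m = ρ·(πd²/4)·L = 7850 × 3.4636×10⁻⁶ m² × 0.69115 m = 0.018792 kg
f_n = ½√(k/m) = 0.5·√(2152/0.018792) = 0.5·√(1.1452e+05) = 169.2 Hz

169 Hz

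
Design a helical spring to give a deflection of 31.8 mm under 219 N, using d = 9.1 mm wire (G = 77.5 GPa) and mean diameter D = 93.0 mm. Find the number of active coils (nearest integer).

Required rate k = F/δ = 219/31.8 = 6.8868 N/mm
N_a = Gd⁴/(8D³k) = (77.5×10³ × 9.1⁴)/(8 × 93.0³ × 6.8868)
    = 5.31456e+08 / 4.43155e+07 = 11.99 → 12 coils

12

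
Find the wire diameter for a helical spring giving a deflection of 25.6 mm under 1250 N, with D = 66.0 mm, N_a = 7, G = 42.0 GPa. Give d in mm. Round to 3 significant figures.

11.7 mm

Required rate k = F/δ = 1250/25.6 = 48.828 N/mm
d = (8D³N_a·k / G)^(1/4) = (8·66.0³·7·48.828 / (42.0×10³))^0.25
  = (18717)^0.25 = 11.6966 mm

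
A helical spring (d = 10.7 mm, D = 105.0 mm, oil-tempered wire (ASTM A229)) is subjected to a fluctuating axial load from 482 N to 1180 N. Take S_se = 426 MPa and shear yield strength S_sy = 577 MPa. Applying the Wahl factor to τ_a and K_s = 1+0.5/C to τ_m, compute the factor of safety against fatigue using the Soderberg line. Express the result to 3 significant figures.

1.87

C = D/d = 105.0/10.7 = 9.8131; K_W = (4C−1)/(4C−4)+0.615/C = 1.1478; K_s = 1+0.5/C = 1.0510
F_a = (F_max−F_min)/2 = 349 N; F_m = (F_max+F_min)/2 = 831 N
τ_a = K_W·8F_aD/(πd³) = 1.1478 × 76.173 = 87.43 MPa
τ_m = K_s·8F_mD/(πd³) = 1.0510 × 181.38 = 190.62 MPa
Soderberg: 1/n_f = τ_a/S_se + τ_m/S_sy = 87.43/426 + 190.62/577 = 0.20523 + 0.33036 = 0.53559
n_f = 1/0.53559 = 1.867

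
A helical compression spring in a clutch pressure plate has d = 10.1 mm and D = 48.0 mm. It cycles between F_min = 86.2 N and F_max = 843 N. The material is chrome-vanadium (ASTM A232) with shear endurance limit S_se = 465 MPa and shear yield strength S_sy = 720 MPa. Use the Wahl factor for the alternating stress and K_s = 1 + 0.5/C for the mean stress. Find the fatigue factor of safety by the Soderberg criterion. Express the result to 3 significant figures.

C = D/d = 48.0/10.1 = 4.7525; K_W = (4C−1)/(4C−4)+0.615/C = 1.3293; K_s = 1+0.5/C = 1.1052
F_a = (F_max−F_min)/2 = 378.4 N; F_m = (F_max+F_min)/2 = 464.6 N
τ_a = K_W·8F_aD/(πd³) = 1.3293 × 44.892 = 59.674 MPa
τ_m = K_s·8F_mD/(πd³) = 1.1052 × 55.118 = 60.917 MPa
Soderberg: 1/n_f = τ_a/S_se + τ_m/S_sy = 59.674/465 + 60.917/720 = 0.12833 + 0.08461 = 0.21294
n_f = 1/0.21294 = 4.696

4.70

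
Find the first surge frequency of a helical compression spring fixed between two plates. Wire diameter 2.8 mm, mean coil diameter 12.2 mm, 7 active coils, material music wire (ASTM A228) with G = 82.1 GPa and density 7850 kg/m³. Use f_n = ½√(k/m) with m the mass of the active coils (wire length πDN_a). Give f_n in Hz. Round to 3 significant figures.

k = Gd⁴/(8D³N_a) = (82.1×10³)(2.8⁴)/(8·12.2³·7) = 49.626 N/mm = 49626 N/m
Wire length L = πDN_a = π·12.2·7 = 268.29 mm
m = ρ·(πd²/4)·L = 7850 × 6.1575×10⁻⁶ m² × 0.26829 m = 0.012968 kg
f_n = ½√(k/m) = 0.5·√(49626/0.012968) = 0.5·√(3.8267e+06) = 978.1 Hz

978 Hz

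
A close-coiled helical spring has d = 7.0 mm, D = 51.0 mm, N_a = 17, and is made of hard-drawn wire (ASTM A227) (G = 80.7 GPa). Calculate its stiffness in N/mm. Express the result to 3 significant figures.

10.7 N/mm

k = Gd⁴/(8D³N_a) = (80.7×10³ × 7.0⁴) / (8 × 51.0³ × 17)
  = 1.93761e+08 / 1.80405e+07 = 10.74 N/mm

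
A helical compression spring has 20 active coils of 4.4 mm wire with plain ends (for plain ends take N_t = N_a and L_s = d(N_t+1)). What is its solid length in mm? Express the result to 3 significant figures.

plain ends: N_t = N_a = 20
L_s = d·(N_t+1) = 4.4 × 21 = 92.4 mm

92.4 mm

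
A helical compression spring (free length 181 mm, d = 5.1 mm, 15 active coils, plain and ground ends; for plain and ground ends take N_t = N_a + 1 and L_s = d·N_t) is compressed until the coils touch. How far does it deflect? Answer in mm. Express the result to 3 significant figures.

N_t = 16; L_s = 5.1·16 = 81.6 mm
δ_solid = L₀ − L_s = 181 − 81.6 = 99.4 mm

99.4 mm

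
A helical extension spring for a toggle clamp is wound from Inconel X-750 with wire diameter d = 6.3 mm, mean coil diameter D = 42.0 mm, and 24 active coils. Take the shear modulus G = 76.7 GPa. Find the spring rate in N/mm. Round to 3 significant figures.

8.49 N/mm

k = Gd⁴/(8D³N_a) = (76.7×10³ × 6.3⁴) / (8 × 42.0³ × 24)
  = 1.20825e+08 / 1.42249e+07 = 8.4939 N/mm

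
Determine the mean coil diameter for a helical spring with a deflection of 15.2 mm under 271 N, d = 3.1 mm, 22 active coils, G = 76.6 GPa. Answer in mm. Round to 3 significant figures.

13.1 mm

Required rate k = F/δ = 271/15.2 = 17.829 N/mm
D = (Gd⁴/(8N_a·k))^(1/3) = (76.6×10³·3.1⁴/(8·22·17.829))^(1/3)
  = (2254.43)^(1/3) = 13.1123 mm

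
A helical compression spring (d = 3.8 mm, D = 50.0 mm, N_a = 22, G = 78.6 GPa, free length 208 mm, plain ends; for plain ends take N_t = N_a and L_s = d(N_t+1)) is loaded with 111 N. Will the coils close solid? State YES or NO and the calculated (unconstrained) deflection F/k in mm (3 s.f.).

YES, δ = 149 mm

k = Gd⁴/(8D³N_a) = (78.6×10³)(3.8⁴)/(8·50.0³·22) = 0.74496 N/mm
N_t = 22; L_s = 3.8·23 = 87.4 mm; δ_solid = L₀ − L_s = 208 − 87.4 = 120.6 mm
δ = F/k = 111/0.74496 = 149 mm
δ ≥ δ_solid → spring goes solid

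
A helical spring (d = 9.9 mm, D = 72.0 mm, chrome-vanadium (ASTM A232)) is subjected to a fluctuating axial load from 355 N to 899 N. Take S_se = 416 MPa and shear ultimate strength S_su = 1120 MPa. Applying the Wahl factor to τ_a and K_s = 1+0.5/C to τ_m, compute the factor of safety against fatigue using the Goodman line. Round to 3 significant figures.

C = D/d = 72.0/9.9 = 7.2727; K_W = (4C−1)/(4C−4)+0.615/C = 1.2041; K_s = 1+0.5/C = 1.0688
F_a = (F_max−F_min)/2 = 272 N; F_m = (F_max+F_min)/2 = 627 N
τ_a = K_W·8F_aD/(πd³) = 1.2041 × 51.397 = 61.888 MPa
τ_m = K_s·8F_mD/(πd³) = 1.0688 × 118.48 = 126.62 MPa
Goodman: 1/n_f = τ_a/S_se + τ_m/S_su = 61.888/416 + 126.62/1120 = 0.14877 + 0.11306 = 0.26183
n_f = 1/0.26183 = 3.819

3.82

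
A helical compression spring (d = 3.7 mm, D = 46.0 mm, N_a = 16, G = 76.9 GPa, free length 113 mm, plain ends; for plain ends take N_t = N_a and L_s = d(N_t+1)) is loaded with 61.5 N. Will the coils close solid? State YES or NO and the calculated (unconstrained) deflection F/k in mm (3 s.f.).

k = Gd⁴/(8D³N_a) = (76.9×10³)(3.7⁴)/(8·46.0³·16) = 1.1568 N/mm
N_t = 16; L_s = 3.7·17 = 62.9 mm; δ_solid = L₀ − L_s = 113 − 62.9 = 50.1 mm
δ = F/k = 61.5/1.1568 = 53.165 mm
δ ≥ δ_solid → spring goes solid

YES, δ = 53.2 mm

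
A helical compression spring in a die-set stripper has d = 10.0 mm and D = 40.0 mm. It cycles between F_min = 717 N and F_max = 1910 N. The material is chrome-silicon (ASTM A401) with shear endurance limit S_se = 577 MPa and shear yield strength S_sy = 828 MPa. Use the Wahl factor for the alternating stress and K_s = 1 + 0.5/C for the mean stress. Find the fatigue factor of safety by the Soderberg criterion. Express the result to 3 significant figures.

C = D/d = 40.0/10.0 = 4.0000; K_W = (4C−1)/(4C−4)+0.615/C = 1.4038; K_s = 1+0.5/C = 1.1250
F_a = (F_max−F_min)/2 = 596.5 N; F_m = (F_max+F_min)/2 = 1313.5 N
τ_a = K_W·8F_aD/(πd³) = 1.4038 × 60.759 = 85.29 MPa
τ_m = K_s·8F_mD/(πd³) = 1.1250 × 133.79 = 150.52 MPa
Soderberg: 1/n_f = τ_a/S_se + τ_m/S_sy = 85.29/577 + 150.52/828 = 0.14782 + 0.18178 = 0.3296
n_f = 1/0.3296 = 3.034

3.03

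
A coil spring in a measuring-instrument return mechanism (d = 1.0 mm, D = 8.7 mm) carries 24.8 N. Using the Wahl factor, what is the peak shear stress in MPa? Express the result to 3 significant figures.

Spring index C = D/d = 8.7/1.0 = 8.7000
K_W = (4C−1)/(4C−4) + 0.615/C = 33.800/30.800 + 0.0707 = 1.1681
τ₀ = 8FD/(πd³) = 8·24.8·8.7/(π·1.0³) = 1726.08/3.1416 = 549.43 MPa
τ_max = K·τ₀ = 1.1681 × 549.43 = 641.78 MPa

642 MPa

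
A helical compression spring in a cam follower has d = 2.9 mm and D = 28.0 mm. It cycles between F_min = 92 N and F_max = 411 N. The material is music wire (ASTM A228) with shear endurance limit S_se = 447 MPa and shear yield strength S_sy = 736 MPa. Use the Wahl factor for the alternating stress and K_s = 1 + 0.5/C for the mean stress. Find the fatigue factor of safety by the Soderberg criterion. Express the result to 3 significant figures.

0.444

C = D/d = 28.0/2.9 = 9.6552; K_W = (4C−1)/(4C−4)+0.615/C = 1.1503; K_s = 1+0.5/C = 1.0518
F_a = (F_max−F_min)/2 = 159.5 N; F_m = (F_max+F_min)/2 = 251.5 N
τ_a = K_W·8F_aD/(πd³) = 1.1503 × 466.3 = 536.41 MPa
τ_m = K_s·8F_mD/(πd³) = 1.0518 × 735.26 = 773.34 MPa
Soderberg: 1/n_f = τ_a/S_se + τ_m/S_sy = 536.41/447 + 773.34/736 = 1.20002 + 1.05073 = 2.2507
n_f = 1/2.2507 = 0.4443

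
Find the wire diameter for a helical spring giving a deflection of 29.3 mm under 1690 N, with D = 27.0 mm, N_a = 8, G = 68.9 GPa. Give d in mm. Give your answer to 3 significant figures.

Required rate k = F/δ = 1690/29.3 = 57.679 N/mm
d = (8D³N_a·k / G)^(1/4) = (8·27.0³·8·57.679 / (68.9×10³))^0.25
  = (1054.6)^0.25 = 5.6986 mm

5.70 mm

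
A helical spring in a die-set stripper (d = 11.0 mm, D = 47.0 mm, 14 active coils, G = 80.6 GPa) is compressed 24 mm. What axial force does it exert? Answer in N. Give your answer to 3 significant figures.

k = Gd⁴/(8D³N_a) = (80.6×10³)(11.0⁴)/(8·47.0³·14) = 101.48 N/mm
F = k·δ = 101.48 × 24 = 2435.6 N

2440 N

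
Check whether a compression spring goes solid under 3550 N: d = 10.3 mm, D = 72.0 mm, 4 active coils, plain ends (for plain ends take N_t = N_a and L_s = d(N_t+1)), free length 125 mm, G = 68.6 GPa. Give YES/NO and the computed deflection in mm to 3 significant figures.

NO, δ = 54.9 mm

k = Gd⁴/(8D³N_a) = (68.6×10³)(10.3⁴)/(8·72.0³·4) = 64.644 N/mm
N_t = 4; L_s = 10.3·5 = 51.5 mm; δ_solid = L₀ − L_s = 125 − 51.5 = 73.5 mm
δ = F/k = 3550/64.644 = 54.916 mm
δ < δ_solid → spring does not go solid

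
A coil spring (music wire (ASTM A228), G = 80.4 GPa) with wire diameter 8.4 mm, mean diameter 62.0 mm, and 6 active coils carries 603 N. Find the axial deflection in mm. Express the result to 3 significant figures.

17.2 mm

k = Gd⁴/(8D³N_a) = (80.4×10³)(8.4⁴)/(8·62.0³·6) = 34.991 N/mm
δ = F/k = 603 / 34.991 = 17.233 mm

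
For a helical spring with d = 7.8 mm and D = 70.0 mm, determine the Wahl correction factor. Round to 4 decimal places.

1.1626

C = D/d = 70.0/7.8 = 8.9744
K_W = (4C−1)/(4C−4) + 0.615/C = 34.897/31.897 + 0.0685 = 1.1626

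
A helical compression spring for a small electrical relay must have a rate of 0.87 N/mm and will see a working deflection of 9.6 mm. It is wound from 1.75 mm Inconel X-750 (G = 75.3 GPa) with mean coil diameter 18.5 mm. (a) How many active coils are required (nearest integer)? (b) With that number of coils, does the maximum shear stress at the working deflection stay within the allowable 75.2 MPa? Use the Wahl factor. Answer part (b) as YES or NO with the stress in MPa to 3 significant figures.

(a) 16 coils; (b) NO, τ_max = 83.6 MPa

N_a = Gd⁴/(8D³k) = (75.3×10³)(1.75⁴)/(8·18.5³·0.87) = 16.03 → N_a = 16
Actual rate k = Gd⁴/(8D³·16) = 0.87141 N/mm
Working load F = kδ = 0.87141·9.6 = 8.3655 N
C = 18.5/1.75 = 10.5714; K_W = (4C−1)/(4C−4)+0.615/C = 1.1365
τ_max = K_W·8FD/(πd³) = 1.1365·73.534 = 83.574 MPa
τ_max > 75.2 MPa → exceeds allowable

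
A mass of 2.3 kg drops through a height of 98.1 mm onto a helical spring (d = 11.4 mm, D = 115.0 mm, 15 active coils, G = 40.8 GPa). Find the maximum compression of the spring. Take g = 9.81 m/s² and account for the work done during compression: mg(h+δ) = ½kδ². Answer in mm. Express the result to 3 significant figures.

40.7 mm

k = Gd⁴/(8D³N_a) = (40.8×10³)(11.4⁴)/(8·115.0³·15) = 3.7758 N/mm
W = mg = 2.3 × 9.81 = 22.563 N
½kδ² − Wδ − Wh = 0 → δ = (W + √(W² + 2kWh))/k
δ = (22.563 + √(509.09 + 16714.8))/3.7758 = (22.563 + 131.24)/3.7758 = 40.734 mm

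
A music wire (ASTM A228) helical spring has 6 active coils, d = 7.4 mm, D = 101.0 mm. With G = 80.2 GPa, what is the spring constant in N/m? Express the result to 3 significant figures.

k = Gd⁴/(8D³N_a) = (80.2×10³ × 7.4⁴) / (8 × 101.0³ × 6)
  = 2.40492e+08 / 4.94544e+07 = 4.8629 N/mm = 4862.9 N/m

4860 N/m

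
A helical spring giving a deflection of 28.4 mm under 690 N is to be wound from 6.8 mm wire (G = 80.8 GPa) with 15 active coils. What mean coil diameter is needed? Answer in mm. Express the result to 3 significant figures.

Required rate k = F/δ = 690/28.4 = 24.296 N/mm
D = (Gd⁴/(8N_a·k))^(1/3) = (80.8×10³·6.8⁴/(8·15·24.296))^(1/3)
  = (59256.4)^(1/3) = 38.9863 mm

39.0 mm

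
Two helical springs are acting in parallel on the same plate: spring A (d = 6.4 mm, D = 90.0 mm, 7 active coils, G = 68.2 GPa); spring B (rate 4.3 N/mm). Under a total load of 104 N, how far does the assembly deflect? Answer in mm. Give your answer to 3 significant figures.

k_A = Gd⁴/(8D³N_a) = (68.2×10³)(6.4⁴)/(8·90.0³·7) = 2.8028 N/mm
Parallel: k_eq = 2.8028 + 4.3 = 7.1028 N/mm
δ = F/k_eq = 104/7.1028 = 14.642 mm

14.6 mm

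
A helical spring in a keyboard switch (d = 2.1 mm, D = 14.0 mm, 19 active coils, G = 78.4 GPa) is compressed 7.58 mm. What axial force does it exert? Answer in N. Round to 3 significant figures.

27.7 N

k = Gd⁴/(8D³N_a) = (78.4×10³)(2.1⁴)/(8·14.0³·19) = 3.6557 N/mm
F = k·δ = 3.6557 × 7.58 = 27.71 N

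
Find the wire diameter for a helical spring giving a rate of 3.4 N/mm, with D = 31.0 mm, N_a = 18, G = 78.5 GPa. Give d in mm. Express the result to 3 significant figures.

d = (8D³N_a·k / G)^(1/4) = (8·31.0³·18·3.4 / (78.5×10³))^0.25
  = (185.8)^0.25 = 3.6920 mm

3.69 mm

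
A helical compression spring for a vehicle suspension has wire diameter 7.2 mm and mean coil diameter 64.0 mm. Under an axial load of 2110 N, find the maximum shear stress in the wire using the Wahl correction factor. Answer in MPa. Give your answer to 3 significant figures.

1070 MPa

Spring index C = D/d = 64.0/7.2 = 8.8889
K_W = (4C−1)/(4C−4) + 0.615/C = 34.556/31.556 + 0.0692 = 1.1643
τ₀ = 8FD/(πd³) = 8·2110·64.0/(π·7.2³) = 1.08032e+06/1172.6 = 921.31 MPa
τ_max = K·τ₀ = 1.1643 × 921.31 = 1072.6 MPa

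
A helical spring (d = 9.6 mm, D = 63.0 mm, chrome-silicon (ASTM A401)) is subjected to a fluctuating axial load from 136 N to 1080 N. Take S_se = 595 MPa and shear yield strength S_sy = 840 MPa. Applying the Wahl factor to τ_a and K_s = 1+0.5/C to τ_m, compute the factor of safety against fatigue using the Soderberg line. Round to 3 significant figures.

3.14

C = D/d = 63.0/9.6 = 6.5625; K_W = (4C−1)/(4C−4)+0.615/C = 1.2285; K_s = 1+0.5/C = 1.0762
F_a = (F_max−F_min)/2 = 472 N; F_m = (F_max+F_min)/2 = 608 N
τ_a = K_W·8F_aD/(πd³) = 1.2285 × 85.587 = 105.15 MPa
τ_m = K_s·8F_mD/(πd³) = 1.0762 × 110.25 = 118.65 MPa
Soderberg: 1/n_f = τ_a/S_se + τ_m/S_sy = 105.15/595 + 118.65/840 = 0.17672 + 0.14125 = 0.31797
n_f = 1/0.31797 = 3.145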